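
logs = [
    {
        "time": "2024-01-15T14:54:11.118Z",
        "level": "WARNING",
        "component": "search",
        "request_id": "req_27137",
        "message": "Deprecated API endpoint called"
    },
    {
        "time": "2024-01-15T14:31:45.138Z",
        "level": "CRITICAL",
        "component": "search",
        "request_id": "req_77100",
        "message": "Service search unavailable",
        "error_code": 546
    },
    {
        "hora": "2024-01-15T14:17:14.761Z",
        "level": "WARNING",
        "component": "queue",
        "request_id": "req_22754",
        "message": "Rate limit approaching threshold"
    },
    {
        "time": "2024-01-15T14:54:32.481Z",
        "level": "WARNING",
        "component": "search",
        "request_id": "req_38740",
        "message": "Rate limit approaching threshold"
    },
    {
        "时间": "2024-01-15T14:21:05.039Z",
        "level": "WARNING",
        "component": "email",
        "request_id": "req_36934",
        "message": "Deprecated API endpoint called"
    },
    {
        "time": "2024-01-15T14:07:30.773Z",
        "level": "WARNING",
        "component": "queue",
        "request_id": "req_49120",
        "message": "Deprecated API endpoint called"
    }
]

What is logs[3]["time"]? "2024-01-15T14:54:32.481Z"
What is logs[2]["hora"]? "2024-01-15T14:17:14.761Z"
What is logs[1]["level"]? "CRITICAL"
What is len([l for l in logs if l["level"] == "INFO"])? 0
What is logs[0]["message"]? "Deprecated API endpoint called"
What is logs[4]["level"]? "WARNING"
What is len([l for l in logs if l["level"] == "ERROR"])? 0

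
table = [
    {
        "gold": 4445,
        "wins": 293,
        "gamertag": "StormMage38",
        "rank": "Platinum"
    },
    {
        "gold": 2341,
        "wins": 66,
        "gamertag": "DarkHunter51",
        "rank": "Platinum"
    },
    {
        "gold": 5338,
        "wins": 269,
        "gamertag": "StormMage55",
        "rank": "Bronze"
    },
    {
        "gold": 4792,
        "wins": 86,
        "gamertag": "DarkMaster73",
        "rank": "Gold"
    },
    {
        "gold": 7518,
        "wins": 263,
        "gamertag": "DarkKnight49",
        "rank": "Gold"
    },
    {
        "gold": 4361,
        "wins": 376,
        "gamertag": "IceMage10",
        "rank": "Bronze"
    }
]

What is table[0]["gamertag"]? "StormMage38"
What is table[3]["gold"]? 4792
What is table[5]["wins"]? 376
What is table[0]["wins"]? 293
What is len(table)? 6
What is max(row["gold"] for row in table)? 7518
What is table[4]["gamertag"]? "DarkKnight49"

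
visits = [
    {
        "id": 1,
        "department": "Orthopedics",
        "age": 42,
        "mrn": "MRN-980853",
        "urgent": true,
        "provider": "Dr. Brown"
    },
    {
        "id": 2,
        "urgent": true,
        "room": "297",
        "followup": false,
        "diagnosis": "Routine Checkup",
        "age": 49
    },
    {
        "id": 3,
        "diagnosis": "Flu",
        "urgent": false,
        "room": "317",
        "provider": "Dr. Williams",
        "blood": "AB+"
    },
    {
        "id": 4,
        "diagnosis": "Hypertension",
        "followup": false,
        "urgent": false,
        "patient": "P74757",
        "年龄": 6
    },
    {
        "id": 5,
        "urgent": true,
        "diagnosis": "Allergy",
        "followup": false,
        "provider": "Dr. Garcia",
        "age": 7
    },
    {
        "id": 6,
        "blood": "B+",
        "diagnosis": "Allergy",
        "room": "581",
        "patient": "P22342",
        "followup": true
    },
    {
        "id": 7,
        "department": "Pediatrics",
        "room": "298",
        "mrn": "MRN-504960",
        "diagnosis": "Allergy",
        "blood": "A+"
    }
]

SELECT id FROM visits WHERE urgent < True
[3, 4]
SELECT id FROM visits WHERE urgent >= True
[1, 2, 5]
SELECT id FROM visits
[1, 2, 3, 4, 5, 6, 7]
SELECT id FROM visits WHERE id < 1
[]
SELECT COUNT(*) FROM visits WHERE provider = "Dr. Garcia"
1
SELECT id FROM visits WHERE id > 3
[4, 5, 6, 7]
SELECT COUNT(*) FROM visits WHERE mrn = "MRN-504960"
1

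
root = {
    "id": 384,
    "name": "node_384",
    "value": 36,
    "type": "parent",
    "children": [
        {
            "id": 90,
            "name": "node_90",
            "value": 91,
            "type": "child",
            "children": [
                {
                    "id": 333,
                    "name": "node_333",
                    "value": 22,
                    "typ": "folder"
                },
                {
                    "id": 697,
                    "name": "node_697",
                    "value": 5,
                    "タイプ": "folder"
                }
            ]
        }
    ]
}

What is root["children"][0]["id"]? 90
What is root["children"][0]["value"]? 91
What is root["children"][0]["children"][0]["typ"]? "folder"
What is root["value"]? 36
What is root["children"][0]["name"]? "node_90"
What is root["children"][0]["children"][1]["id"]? 697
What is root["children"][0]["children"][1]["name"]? "node_697"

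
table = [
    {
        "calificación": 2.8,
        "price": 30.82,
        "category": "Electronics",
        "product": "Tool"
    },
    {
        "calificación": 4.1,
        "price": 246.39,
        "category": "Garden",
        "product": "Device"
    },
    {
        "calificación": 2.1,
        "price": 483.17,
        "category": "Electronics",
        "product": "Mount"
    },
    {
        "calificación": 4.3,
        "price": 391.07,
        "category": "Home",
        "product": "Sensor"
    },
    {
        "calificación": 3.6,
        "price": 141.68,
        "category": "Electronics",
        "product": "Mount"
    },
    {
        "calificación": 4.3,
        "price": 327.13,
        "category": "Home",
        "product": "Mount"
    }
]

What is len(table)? 6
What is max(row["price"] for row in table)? 483.17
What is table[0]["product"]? "Tool"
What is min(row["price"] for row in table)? 30.82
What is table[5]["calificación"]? 4.3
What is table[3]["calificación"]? 4.3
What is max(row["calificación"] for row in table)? 4.3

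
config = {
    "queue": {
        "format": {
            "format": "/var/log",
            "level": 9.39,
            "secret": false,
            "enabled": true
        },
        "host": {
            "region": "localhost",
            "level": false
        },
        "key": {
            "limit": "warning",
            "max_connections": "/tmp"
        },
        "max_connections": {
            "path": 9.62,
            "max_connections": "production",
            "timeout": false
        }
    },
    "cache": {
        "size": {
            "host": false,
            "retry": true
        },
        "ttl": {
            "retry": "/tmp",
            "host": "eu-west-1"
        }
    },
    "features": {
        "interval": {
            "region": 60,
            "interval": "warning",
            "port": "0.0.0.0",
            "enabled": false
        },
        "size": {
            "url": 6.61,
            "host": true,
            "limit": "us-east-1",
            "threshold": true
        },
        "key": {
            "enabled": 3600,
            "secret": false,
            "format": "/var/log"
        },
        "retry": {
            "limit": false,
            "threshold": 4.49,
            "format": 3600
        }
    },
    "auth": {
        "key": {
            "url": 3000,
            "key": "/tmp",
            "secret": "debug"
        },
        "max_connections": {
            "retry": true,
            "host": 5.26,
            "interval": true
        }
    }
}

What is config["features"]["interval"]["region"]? 60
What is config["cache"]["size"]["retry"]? True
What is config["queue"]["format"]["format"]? "/var/log"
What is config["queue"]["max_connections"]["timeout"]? False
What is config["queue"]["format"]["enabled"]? True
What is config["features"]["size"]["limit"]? "us-east-1"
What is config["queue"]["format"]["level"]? 9.39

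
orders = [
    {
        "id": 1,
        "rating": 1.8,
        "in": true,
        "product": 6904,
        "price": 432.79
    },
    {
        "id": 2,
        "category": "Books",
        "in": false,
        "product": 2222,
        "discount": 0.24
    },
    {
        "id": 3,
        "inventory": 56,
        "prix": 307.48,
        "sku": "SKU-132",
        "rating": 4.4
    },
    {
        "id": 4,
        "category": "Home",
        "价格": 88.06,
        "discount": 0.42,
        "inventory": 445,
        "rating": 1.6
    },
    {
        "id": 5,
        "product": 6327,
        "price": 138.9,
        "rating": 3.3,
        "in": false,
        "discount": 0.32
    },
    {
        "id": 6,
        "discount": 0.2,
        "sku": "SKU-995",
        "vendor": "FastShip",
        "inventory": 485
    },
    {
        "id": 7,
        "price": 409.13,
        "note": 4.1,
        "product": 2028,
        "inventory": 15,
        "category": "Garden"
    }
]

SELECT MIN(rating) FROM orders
1.6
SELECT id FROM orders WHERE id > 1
[2, 3, 4, 5, 6, 7]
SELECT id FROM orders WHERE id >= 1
[1, 2, 3, 4, 5, 6, 7]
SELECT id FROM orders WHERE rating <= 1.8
[1, 4]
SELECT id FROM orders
[1, 2, 3, 4, 5, 6, 7]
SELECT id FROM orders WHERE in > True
[]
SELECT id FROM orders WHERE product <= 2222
[2, 7]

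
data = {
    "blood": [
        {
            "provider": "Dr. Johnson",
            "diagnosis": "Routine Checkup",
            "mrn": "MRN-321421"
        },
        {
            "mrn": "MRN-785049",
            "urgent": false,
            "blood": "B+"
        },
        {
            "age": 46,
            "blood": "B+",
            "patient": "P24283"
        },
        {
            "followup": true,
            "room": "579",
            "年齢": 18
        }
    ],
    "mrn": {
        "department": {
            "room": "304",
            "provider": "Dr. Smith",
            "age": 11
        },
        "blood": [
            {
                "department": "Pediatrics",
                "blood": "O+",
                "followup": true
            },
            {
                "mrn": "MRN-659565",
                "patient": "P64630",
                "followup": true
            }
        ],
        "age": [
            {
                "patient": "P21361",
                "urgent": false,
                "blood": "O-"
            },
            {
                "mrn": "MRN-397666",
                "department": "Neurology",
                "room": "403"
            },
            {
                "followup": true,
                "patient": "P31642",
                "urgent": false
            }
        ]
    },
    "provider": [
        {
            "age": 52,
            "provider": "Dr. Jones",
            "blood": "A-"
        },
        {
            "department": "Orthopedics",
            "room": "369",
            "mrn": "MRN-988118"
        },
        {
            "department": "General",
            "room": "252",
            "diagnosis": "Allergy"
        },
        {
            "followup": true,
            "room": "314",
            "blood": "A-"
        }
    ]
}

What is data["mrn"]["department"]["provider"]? "Dr. Smith"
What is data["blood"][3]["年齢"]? 18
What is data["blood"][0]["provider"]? "Dr. Johnson"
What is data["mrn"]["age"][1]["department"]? "Neurology"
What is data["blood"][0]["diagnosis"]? "Routine Checkup"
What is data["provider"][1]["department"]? "Orthopedics"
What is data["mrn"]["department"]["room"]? "304"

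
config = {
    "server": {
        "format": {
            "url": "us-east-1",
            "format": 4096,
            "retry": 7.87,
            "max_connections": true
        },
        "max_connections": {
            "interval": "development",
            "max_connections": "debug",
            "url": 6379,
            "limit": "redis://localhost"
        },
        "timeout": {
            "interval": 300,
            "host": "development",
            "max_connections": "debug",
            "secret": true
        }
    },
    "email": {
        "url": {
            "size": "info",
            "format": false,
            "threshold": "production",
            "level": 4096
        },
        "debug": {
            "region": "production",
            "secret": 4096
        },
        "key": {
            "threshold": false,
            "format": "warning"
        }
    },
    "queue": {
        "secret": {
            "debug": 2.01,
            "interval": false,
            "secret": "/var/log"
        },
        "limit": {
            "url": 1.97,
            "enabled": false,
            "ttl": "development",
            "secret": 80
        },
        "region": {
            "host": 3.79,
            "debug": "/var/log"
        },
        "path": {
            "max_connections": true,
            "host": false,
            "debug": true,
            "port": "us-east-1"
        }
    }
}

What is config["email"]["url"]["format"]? False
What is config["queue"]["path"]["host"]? False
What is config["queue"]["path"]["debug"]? True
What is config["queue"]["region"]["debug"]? "/var/log"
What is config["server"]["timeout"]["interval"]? 300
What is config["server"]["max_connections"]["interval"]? "development"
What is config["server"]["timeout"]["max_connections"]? "debug"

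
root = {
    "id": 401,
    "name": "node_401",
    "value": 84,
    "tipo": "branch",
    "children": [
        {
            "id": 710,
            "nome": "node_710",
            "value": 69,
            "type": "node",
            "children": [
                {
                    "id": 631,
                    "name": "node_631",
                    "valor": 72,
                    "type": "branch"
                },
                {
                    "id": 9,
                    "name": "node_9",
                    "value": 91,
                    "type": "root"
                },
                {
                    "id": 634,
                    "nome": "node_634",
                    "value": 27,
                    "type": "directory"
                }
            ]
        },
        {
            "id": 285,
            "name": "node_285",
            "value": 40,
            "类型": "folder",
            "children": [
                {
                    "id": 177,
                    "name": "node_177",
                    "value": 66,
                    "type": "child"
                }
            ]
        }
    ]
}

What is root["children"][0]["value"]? 69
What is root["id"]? 401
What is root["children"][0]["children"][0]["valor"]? 72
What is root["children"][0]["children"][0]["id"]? 631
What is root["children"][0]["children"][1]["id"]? 9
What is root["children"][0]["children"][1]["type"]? "root"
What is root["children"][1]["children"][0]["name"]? "node_177"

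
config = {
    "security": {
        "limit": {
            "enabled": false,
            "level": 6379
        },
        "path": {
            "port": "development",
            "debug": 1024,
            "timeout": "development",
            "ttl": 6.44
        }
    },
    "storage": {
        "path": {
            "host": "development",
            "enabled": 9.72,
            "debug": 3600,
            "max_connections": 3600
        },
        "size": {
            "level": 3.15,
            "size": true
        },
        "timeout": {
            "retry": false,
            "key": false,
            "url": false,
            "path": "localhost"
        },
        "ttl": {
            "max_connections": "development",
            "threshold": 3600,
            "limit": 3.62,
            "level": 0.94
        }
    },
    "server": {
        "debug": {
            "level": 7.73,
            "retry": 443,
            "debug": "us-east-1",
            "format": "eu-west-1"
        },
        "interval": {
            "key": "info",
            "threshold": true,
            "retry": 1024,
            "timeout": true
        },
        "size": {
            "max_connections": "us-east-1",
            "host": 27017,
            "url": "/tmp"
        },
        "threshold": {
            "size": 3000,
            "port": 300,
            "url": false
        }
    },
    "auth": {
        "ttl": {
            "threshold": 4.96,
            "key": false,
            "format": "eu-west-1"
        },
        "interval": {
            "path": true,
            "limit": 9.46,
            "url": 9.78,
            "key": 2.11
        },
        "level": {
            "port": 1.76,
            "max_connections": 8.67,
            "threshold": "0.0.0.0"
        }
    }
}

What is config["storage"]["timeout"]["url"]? False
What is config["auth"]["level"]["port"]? 1.76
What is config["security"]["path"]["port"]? "development"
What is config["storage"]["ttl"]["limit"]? 3.62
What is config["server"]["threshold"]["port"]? 300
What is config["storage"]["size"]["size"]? True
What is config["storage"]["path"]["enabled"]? 9.72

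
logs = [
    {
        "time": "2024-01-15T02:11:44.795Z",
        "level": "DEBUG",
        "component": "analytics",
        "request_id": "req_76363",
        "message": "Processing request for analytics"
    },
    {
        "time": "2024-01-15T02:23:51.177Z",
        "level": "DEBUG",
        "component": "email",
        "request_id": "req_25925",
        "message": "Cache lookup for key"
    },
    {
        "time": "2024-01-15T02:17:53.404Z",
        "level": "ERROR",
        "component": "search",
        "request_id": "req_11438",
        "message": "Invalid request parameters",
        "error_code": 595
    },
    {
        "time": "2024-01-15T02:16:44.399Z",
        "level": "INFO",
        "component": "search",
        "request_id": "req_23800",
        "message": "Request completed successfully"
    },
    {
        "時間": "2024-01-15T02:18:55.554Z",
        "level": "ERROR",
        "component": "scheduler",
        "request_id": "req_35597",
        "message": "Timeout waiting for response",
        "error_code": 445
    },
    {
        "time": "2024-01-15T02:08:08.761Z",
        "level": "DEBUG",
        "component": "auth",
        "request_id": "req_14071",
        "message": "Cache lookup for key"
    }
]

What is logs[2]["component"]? "search"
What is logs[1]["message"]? "Cache lookup for key"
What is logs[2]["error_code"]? 595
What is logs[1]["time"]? "2024-01-15T02:23:51.177Z"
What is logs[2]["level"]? "ERROR"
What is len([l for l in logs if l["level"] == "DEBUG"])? 3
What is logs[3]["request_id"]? "req_23800"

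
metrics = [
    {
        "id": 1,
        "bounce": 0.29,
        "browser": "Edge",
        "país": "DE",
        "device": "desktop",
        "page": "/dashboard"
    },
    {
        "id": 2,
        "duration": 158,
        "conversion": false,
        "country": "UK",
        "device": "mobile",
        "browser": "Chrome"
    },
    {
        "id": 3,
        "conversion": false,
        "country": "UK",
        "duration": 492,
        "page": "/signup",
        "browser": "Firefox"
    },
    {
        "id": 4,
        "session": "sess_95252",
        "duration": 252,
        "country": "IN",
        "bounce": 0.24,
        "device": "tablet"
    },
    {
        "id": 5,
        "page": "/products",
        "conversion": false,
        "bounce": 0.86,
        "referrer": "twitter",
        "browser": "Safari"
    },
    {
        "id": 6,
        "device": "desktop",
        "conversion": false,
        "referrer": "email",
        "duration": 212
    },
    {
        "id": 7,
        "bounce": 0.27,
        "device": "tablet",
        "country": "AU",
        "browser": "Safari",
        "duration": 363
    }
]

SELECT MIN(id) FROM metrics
1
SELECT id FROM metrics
[1, 2, 3, 4, 5, 6, 7]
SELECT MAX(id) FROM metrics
7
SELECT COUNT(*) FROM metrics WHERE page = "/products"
1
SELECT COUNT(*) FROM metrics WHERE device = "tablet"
2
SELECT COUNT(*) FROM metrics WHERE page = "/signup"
1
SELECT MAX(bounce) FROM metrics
0.86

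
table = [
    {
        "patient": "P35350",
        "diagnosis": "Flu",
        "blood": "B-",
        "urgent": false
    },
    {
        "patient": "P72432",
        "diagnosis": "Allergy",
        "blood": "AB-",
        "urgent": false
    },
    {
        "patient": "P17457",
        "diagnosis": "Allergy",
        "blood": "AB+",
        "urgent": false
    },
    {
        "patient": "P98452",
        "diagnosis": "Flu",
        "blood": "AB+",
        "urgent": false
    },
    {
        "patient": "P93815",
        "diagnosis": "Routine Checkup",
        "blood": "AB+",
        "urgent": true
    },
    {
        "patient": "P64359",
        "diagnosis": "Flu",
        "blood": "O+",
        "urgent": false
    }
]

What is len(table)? 6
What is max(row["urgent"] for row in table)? True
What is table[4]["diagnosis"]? "Routine Checkup"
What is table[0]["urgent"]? False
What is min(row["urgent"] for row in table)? False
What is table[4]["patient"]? "P93815"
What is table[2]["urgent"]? False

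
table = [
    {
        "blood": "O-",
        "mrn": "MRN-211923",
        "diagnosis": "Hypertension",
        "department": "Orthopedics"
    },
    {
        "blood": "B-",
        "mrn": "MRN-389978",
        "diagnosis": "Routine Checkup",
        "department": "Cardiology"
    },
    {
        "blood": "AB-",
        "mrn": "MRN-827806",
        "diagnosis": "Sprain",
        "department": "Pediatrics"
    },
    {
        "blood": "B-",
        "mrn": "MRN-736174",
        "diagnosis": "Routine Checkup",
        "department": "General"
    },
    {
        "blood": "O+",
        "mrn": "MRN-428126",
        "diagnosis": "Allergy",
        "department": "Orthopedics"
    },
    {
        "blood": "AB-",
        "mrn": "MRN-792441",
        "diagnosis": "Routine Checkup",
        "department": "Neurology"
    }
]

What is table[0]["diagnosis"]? "Hypertension"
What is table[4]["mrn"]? "MRN-428126"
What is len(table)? 6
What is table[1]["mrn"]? "MRN-389978"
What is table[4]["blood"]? "O+"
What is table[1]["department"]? "Cardiology"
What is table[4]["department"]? "Orthopedics"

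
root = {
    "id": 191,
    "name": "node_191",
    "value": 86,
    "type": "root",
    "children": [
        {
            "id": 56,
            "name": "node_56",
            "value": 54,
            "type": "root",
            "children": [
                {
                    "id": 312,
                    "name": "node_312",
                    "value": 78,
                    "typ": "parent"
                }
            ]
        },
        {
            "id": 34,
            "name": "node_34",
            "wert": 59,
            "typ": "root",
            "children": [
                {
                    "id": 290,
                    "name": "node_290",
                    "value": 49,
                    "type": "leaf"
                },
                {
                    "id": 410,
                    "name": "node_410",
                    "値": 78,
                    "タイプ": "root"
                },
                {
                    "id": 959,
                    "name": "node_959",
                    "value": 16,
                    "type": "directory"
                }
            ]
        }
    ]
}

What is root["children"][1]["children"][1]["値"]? 78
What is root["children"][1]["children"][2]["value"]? 16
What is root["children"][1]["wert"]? 59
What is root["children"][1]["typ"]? "root"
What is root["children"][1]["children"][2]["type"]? "directory"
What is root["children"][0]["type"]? "root"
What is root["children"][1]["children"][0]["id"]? 290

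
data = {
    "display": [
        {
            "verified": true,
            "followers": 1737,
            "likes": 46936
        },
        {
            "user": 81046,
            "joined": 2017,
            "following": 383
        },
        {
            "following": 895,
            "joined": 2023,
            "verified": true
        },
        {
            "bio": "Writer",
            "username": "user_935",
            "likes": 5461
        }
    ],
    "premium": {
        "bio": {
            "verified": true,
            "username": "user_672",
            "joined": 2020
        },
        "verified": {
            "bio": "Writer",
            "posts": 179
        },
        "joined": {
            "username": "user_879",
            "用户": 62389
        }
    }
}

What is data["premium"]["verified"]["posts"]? 179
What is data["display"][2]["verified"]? True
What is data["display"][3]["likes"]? 5461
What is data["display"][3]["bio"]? "Writer"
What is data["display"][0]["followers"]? 1737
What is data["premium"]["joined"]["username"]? "user_879"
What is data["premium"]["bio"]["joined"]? 2020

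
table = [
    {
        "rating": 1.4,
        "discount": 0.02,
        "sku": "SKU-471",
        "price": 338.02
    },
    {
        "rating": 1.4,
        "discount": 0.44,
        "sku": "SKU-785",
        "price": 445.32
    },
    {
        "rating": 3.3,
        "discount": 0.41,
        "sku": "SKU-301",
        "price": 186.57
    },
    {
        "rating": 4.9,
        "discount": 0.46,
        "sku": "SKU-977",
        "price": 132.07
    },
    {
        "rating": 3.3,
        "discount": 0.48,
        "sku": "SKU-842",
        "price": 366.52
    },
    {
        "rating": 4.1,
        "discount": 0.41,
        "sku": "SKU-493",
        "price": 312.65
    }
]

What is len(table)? 6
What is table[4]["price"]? 366.52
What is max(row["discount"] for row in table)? 0.48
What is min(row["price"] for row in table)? 132.07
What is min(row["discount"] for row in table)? 0.02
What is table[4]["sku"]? "SKU-842"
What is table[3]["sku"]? "SKU-977"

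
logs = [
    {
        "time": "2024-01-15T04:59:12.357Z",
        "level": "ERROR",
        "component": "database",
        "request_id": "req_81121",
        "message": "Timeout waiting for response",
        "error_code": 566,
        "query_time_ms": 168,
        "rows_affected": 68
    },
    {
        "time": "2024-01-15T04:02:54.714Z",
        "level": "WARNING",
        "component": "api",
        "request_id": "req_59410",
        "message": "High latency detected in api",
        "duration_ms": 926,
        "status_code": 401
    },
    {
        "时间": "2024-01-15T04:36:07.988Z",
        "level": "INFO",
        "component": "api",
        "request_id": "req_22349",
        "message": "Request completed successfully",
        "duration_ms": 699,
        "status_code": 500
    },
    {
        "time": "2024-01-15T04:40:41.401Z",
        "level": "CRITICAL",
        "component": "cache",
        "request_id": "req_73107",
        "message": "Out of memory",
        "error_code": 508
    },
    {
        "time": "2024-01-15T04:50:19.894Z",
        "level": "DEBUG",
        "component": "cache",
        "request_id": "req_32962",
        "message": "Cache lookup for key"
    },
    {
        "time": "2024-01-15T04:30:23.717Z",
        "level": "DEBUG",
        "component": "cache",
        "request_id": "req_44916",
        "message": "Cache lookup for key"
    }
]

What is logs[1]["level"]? "WARNING"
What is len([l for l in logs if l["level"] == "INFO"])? 1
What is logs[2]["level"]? "INFO"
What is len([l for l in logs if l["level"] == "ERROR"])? 1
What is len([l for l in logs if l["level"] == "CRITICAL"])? 1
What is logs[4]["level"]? "DEBUG"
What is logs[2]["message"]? "Request completed successfully"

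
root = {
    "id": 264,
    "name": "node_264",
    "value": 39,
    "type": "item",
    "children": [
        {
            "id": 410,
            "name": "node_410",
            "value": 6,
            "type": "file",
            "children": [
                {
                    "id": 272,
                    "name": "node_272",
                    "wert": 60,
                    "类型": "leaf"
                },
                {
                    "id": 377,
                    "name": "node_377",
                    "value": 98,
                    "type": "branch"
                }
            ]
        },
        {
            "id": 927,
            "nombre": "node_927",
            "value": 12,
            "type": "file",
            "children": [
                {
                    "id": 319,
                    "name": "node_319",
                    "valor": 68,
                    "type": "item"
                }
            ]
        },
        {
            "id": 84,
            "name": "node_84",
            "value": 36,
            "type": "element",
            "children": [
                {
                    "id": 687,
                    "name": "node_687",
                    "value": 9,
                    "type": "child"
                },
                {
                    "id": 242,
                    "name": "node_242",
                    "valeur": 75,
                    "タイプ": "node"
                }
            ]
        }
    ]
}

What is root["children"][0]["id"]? 410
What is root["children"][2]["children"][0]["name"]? "node_687"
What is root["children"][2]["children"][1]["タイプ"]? "node"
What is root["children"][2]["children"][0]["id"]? 687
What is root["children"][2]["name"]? "node_84"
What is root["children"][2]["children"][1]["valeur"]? 75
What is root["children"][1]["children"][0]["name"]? "node_319"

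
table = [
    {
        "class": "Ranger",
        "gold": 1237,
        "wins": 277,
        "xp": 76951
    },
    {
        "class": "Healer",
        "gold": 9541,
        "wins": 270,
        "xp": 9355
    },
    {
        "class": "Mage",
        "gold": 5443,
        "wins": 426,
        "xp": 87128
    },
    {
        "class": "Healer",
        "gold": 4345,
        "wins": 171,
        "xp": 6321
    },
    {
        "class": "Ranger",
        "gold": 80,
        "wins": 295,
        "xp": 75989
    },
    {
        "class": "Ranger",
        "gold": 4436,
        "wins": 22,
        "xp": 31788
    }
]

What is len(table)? 6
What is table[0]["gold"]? 1237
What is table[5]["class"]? "Ranger"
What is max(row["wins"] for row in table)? 426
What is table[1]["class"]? "Healer"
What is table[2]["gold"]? 5443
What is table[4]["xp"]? 75989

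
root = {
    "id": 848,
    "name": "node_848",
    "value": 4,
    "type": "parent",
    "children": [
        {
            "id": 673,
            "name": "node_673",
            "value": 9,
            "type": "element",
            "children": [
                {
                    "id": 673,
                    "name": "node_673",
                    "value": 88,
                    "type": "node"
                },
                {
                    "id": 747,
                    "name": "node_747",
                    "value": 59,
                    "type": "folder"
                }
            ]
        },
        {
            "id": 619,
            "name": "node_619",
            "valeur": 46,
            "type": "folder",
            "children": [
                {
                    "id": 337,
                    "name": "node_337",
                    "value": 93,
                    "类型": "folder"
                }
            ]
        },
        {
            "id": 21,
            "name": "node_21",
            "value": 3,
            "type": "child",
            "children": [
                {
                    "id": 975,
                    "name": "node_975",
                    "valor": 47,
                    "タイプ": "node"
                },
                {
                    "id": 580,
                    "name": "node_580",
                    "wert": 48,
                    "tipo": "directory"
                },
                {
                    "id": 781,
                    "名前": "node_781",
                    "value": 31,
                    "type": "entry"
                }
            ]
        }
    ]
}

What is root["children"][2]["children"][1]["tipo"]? "directory"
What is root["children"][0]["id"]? 673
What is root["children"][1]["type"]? "folder"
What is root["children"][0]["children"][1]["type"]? "folder"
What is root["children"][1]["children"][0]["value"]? 93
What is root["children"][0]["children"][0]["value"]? 88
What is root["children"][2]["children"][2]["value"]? 31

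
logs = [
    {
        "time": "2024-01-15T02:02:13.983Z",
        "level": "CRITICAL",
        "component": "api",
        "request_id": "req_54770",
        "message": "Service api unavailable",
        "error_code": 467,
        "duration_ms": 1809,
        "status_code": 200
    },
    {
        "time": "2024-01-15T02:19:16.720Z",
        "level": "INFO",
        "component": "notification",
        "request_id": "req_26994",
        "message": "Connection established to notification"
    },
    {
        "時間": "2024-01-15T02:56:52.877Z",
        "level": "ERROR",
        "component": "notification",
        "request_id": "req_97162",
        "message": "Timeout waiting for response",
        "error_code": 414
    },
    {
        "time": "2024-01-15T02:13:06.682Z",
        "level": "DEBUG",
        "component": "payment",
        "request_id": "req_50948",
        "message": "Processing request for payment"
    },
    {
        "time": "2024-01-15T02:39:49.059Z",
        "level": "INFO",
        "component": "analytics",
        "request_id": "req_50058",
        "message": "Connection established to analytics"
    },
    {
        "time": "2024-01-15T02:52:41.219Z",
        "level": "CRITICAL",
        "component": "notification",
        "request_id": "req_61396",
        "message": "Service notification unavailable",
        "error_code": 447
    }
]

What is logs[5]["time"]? "2024-01-15T02:52:41.219Z"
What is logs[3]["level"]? "DEBUG"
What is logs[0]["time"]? "2024-01-15T02:02:13.983Z"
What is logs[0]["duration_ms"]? 1809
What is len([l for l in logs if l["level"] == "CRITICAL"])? 2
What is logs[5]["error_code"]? 447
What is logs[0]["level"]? "CRITICAL"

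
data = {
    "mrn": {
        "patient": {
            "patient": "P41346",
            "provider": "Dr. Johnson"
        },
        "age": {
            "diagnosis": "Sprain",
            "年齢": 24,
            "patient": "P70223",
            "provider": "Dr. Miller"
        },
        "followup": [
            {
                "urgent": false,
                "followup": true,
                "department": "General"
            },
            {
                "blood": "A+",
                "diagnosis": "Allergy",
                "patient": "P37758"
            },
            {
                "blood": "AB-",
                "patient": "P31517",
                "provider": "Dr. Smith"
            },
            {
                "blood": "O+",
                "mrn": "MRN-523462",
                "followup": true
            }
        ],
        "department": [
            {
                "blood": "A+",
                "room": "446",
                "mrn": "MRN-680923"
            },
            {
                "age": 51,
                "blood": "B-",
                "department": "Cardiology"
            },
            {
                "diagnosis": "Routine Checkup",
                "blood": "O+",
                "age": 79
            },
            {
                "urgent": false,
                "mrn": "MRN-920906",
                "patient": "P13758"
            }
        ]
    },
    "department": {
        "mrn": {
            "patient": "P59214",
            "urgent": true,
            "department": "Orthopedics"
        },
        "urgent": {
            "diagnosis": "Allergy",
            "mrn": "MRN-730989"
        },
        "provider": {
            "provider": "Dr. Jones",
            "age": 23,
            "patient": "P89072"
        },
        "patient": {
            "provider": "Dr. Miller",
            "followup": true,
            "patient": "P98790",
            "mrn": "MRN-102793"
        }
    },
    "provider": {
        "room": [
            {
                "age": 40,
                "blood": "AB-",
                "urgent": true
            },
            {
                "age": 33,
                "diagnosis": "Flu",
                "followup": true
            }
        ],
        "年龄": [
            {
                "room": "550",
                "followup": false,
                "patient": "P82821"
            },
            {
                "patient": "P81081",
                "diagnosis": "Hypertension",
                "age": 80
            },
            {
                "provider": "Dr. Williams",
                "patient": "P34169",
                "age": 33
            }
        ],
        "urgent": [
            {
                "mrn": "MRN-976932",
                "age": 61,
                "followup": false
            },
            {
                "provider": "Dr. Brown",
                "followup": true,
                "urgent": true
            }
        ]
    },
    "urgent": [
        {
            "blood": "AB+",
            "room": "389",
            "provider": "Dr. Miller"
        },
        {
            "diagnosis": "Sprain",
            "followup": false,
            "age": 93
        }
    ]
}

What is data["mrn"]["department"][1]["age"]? 51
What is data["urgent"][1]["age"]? 93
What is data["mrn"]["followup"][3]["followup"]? True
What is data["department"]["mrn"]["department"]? "Orthopedics"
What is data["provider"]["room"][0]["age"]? 40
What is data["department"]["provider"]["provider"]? "Dr. Jones"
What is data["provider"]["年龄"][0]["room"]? "550"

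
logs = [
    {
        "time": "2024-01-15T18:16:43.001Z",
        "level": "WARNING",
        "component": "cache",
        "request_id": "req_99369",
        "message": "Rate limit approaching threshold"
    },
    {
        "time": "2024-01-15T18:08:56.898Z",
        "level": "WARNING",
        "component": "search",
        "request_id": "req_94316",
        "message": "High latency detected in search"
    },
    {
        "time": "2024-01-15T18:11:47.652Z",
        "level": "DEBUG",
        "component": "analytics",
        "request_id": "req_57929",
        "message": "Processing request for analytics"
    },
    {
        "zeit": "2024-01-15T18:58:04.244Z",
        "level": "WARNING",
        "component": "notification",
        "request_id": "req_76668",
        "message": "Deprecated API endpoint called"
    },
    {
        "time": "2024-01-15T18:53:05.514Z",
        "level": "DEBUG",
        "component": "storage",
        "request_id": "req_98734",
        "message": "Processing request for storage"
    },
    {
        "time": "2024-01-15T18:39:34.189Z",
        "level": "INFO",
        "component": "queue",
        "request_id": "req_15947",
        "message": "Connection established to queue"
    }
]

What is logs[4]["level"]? "DEBUG"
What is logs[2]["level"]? "DEBUG"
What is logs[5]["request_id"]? "req_15947"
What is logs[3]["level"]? "WARNING"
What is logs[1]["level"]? "WARNING"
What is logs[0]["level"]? "WARNING"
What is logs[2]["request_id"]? "req_57929"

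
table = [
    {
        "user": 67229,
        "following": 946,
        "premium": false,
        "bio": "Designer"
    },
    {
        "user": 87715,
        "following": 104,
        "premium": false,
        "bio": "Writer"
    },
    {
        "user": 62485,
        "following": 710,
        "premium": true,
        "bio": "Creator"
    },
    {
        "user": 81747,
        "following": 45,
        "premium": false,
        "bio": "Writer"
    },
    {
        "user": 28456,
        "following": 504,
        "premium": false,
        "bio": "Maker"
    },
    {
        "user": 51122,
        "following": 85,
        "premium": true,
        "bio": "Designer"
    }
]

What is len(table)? 6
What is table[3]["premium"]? False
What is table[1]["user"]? 87715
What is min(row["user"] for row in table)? 28456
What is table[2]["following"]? 710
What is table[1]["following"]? 104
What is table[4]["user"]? 28456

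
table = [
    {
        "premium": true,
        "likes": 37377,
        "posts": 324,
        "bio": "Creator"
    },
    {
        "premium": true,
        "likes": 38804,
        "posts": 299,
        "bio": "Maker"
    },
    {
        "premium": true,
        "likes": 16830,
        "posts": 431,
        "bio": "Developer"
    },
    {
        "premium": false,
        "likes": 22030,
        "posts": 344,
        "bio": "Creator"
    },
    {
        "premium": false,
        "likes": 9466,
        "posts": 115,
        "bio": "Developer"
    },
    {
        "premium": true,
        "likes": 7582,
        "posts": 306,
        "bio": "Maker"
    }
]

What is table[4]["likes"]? 9466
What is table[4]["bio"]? "Developer"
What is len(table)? 6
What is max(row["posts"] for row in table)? 431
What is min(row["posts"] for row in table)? 115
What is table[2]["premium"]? True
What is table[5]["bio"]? "Maker"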